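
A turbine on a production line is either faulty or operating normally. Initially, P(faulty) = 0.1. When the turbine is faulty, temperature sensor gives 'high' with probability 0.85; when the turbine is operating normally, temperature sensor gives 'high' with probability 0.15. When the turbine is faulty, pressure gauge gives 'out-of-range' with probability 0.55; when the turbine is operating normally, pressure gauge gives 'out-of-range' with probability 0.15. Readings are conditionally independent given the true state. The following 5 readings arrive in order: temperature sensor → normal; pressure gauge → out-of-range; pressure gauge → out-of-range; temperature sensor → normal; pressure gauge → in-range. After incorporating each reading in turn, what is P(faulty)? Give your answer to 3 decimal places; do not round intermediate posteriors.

0.024

Apply Bayes' rule sequentially, carrying P(faulty) forward.
After temperature sensor='normal': P(faulty) = 0.15·0.1000 / (0.15·0.1000 + 0.85·0.9000) ≈ 0.0192
After pressure gauge='out-of-range': P(faulty) = 0.55·0.0192 / (0.55·0.0192 + 0.15·0.9808) ≈ 0.0671
After pressure gauge='out-of-range': P(faulty) = 0.55·0.0671 / (0.55·0.0671 + 0.15·0.9329) ≈ 0.2086
After temperature sensor='normal': P(faulty) = 0.15·0.2086 / (0.15·0.2086 + 0.85·0.7914) ≈ 0.0445
After pressure gauge='in-range': P(faulty) = 0.45·0.0445 / (0.45·0.0445 + 0.85·0.9555) ≈ 0.0240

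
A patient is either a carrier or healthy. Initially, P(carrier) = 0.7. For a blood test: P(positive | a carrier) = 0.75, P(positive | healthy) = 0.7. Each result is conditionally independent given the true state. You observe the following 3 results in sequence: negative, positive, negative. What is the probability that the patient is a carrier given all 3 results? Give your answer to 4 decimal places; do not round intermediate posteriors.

After 'negative': P(carrier) = 0.25·0.7000 / (0.25·0.7000 + 0.3·0.3000) ≈ 0.6604
After 'positive': P(carrier) = 0.75·0.6604 / (0.75·0.6604 + 0.7·0.3396) ≈ 0.6757
After 'negative': P(carrier) = 0.25·0.6757 / (0.25·0.6757 + 0.3·0.3243) ≈ 0.6345

0.6345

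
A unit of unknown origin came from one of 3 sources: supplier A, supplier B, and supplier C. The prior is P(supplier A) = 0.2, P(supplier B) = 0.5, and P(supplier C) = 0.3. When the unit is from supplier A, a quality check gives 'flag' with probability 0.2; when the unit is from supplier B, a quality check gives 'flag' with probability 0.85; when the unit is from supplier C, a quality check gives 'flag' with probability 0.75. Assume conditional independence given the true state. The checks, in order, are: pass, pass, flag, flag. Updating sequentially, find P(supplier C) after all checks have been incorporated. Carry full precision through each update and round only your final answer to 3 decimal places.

After 'pass': normaliser = 0.8·0.2000 + 0.15·0.5000 + 0.25·0.3000; P(supplier A) ≈ 0.5161, P(supplier B) ≈ 0.2419, P(supplier C) ≈ 0.2419
After 'pass': normaliser = 0.8·0.5161 + 0.15·0.2419 + 0.25·0.2419; P(supplier A) ≈ 0.8101, P(supplier B) ≈ 0.0712, P(supplier C) ≈ 0.1187
After 'flag': normaliser = 0.2·0.8101 + 0.85·0.0712 + 0.75·0.1187; P(supplier A) ≈ 0.5201, P(supplier B) ≈ 0.1943, P(supplier C) ≈ 0.2857
After 'flag': normaliser = 0.2·0.5201 + 0.85·0.1943 + 0.75·0.2857; P(supplier A) ≈ 0.2152, P(supplier B) ≈ 0.3416, P(supplier C) ≈ 0.4432

0.443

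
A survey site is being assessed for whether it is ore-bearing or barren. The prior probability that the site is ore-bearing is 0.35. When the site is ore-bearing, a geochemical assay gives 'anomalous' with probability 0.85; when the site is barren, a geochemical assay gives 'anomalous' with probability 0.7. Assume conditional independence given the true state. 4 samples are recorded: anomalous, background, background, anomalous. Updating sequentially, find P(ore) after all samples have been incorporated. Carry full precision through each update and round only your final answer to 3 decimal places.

0.166

After 'anomalous': P(ore) = 0.85·0.3500 / (0.85·0.3500 + 0.7·0.6500) ≈ 0.3953
After 'background': P(ore) = 0.15·0.3953 / (0.15·0.3953 + 0.3·0.6047) ≈ 0.2464
After 'background': P(ore) = 0.15·0.2464 / (0.15·0.2464 + 0.3·0.7536) ≈ 0.1405
After 'anomalous': P(ore) = 0.85·0.1405 / (0.85·0.1405 + 0.7·0.8595) ≈ 0.1656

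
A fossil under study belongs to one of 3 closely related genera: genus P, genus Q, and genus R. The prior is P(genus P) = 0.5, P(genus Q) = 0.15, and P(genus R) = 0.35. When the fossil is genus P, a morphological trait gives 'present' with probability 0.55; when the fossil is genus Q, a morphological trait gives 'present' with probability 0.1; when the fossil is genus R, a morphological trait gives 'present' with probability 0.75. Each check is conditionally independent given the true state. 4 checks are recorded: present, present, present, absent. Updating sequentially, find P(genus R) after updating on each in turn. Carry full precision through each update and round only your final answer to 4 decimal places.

After 'present': normaliser = 0.55·0.5000 + 0.1·0.1500 + 0.75·0.3500; P(genus P) ≈ 0.4977, P(genus Q) ≈ 0.0271, P(genus R) ≈ 0.4751
After 'present': normaliser = 0.55·0.4977 + 0.1·0.0271 + 0.75·0.4751; P(genus P) ≈ 0.4326, P(genus Q) ≈ 0.0043, P(genus R) ≈ 0.5631
After 'present': normaliser = 0.55·0.4326 + 0.1·0.0043 + 0.75·0.5631; P(genus P) ≈ 0.3601, P(genus Q) ≈ 0.0006, P(genus R) ≈ 0.6392
After 'absent': normaliser = 0.45·0.3601 + 0.9·0.0006 + 0.25·0.6392; P(genus P) ≈ 0.5026, P(genus Q) ≈ 0.0018, P(genus R) ≈ 0.4956

0.4956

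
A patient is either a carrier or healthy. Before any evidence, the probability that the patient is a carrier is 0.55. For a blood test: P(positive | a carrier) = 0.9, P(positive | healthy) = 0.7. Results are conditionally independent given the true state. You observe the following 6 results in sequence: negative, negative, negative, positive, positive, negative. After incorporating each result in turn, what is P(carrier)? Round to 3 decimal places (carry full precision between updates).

Each posterior becomes the prior for the next update.
After 'negative': P(carrier) = 0.1·0.5500 / (0.1·0.5500 + 0.3·0.4500) ≈ 0.2895
After 'negative': P(carrier) = 0.1·0.2895 / (0.1·0.2895 + 0.3·0.7105) ≈ 0.1196
After 'negative': P(carrier) = 0.1·0.1196 / (0.1·0.1196 + 0.3·0.8804) ≈ 0.0433
After 'positive': P(carrier) = 0.9·0.0433 / (0.9·0.0433 + 0.7·0.9567) ≈ 0.0550
After 'positive': P(carrier) = 0.9·0.0550 / (0.9·0.0550 + 0.7·0.9450) ≈ 0.0696
After 'negative': P(carrier) = 0.1·0.0696 / (0.1·0.0696 + 0.3·0.9304) ≈ 0.0243

0.024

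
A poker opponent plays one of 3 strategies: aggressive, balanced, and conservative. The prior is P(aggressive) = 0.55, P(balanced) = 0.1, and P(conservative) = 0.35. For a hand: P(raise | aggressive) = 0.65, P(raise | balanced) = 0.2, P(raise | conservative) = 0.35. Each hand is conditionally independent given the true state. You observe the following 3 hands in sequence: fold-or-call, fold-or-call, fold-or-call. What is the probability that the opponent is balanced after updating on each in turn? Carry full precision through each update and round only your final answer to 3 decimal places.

0.300

After 'fold-or-call': normaliser = 0.35·0.5500 + 0.8·0.1000 + 0.65·0.3500; P(aggressive) ≈ 0.3850, P(balanced) ≈ 0.1600, P(conservative) ≈ 0.4550
After 'fold-or-call': normaliser = 0.35·0.3850 + 0.8·0.1600 + 0.65·0.4550; P(aggressive) ≈ 0.2413, P(balanced) ≈ 0.2292, P(conservative) ≈ 0.5295
After 'fold-or-call': normaliser = 0.35·0.2413 + 0.8·0.2292 + 0.65·0.5295; P(aggressive) ≈ 0.1380, P(balanced) ≈ 0.2996, P(conservative) ≈ 0.5624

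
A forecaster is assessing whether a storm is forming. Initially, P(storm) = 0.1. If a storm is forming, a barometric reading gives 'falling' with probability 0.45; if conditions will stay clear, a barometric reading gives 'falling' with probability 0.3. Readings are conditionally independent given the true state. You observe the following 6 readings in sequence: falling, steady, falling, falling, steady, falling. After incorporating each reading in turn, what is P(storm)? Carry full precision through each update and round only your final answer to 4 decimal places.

0.2578

After 'falling': P(storm) = 0.45·0.1000 / (0.45·0.1000 + 0.3·0.9000) ≈ 0.1429
After 'steady': P(storm) = 0.55·0.1429 / (0.55·0.1429 + 0.7·0.8571) ≈ 0.1158
After 'falling': P(storm) = 0.45·0.1158 / (0.45·0.1158 + 0.3·0.8842) ≈ 0.1642
After 'falling': P(storm) = 0.45·0.1642 / (0.45·0.1642 + 0.3·0.8358) ≈ 0.2276
After 'steady': P(storm) = 0.55·0.2276 / (0.55·0.2276 + 0.7·0.7724) ≈ 0.1880
After 'falling': P(storm) = 0.45·0.1880 / (0.45·0.1880 + 0.3·0.8120) ≈ 0.2578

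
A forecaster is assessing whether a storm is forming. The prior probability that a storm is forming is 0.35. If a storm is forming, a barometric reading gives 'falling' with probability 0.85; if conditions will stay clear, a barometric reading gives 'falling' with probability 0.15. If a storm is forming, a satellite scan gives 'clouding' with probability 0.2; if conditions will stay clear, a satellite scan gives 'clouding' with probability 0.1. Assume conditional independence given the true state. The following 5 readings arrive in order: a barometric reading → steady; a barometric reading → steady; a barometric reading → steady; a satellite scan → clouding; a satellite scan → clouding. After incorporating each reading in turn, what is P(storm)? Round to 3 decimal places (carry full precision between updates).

After a barometric reading='steady': P(storm) = 0.15·0.3500 / (0.15·0.3500 + 0.85·0.6500) ≈ 0.0868
After a barometric reading='steady': P(storm) = 0.15·0.0868 / (0.15·0.0868 + 0.85·0.9132) ≈ 0.0165
After a barometric reading='steady': P(storm) = 0.15·0.0165 / (0.15·0.0165 + 0.85·0.9835) ≈ 0.0030
After a satellite scan='clouding': P(storm) = 0.2·0.0030 / (0.2·0.0030 + 0.1·0.9970) ≈ 0.0059
After a satellite scan='clouding': P(storm) = 0.2·0.0059 / (0.2·0.0059 + 0.1·0.9941) ≈ 0.0117

0.012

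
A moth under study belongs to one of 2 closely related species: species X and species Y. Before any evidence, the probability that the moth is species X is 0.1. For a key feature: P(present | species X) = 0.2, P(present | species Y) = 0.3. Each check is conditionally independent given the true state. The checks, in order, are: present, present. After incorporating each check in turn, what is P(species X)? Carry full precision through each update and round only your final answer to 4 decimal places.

0.0471

Apply Bayes' rule sequentially, carrying P(species X) forward.
After 'present': P(species X) = 0.2·0.1000 / (0.2·0.1000 + 0.3·0.9000) ≈ 0.0690
After 'present': P(species X) = 0.2·0.0690 / (0.2·0.0690 + 0.3·0.9310) ≈ 0.0471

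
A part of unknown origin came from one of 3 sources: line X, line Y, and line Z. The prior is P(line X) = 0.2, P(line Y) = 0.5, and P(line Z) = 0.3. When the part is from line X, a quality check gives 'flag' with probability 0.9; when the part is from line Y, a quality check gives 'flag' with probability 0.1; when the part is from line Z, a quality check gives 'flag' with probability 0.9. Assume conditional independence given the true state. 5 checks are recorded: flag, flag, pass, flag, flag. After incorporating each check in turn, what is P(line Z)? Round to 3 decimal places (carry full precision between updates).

0.599

After 'flag': normaliser = 0.9·0.2000 + 0.1·0.5000 + 0.9·0.3000; P(line X) ≈ 0.3600, P(line Y) ≈ 0.1000, P(line Z) ≈ 0.5400
After 'flag': normaliser = 0.9·0.3600 + 0.1·0.1000 + 0.9·0.5400; P(line X) ≈ 0.3951, P(line Y) ≈ 0.0122, P(line Z) ≈ 0.5927
After 'pass': normaliser = 0.1·0.3951 + 0.9·0.0122 + 0.1·0.5927; P(line X) ≈ 0.3600, P(line Y) ≈ 0.1000, P(line Z) ≈ 0.5400
After 'flag': normaliser = 0.9·0.3600 + 0.1·0.1000 + 0.9·0.5400; P(line X) ≈ 0.3951, P(line Y) ≈ 0.0122, P(line Z) ≈ 0.5927
After 'flag': normaliser = 0.9·0.3951 + 0.1·0.0122 + 0.9·0.5927; P(line X) ≈ 0.3995, P(line Y) ≈ 0.0014, P(line Z) ≈ 0.5992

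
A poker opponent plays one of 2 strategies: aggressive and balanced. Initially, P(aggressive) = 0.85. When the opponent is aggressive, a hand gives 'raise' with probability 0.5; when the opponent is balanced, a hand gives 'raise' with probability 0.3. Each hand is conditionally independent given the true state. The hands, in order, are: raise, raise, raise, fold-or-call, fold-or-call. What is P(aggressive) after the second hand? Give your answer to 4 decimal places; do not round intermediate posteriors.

After 'raise': P(aggressive) = 0.5·0.8500 / (0.5·0.8500 + 0.3·0.1500) ≈ 0.9043
After 'raise': P(aggressive) = 0.5·0.9043 / (0.5·0.9043 + 0.3·0.0957) ≈ 0.9403

0.9403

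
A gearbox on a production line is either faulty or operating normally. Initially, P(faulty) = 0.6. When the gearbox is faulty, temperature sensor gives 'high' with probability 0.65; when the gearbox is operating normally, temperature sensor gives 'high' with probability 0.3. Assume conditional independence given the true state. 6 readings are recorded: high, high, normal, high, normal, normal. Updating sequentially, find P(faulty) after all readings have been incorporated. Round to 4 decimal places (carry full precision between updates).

0.6560

After 'high': P(faulty) = 0.65·0.6000 / (0.65·0.6000 + 0.3·0.4000) ≈ 0.7647
After 'high': P(faulty) = 0.65·0.7647 / (0.65·0.7647 + 0.3·0.2353) ≈ 0.8756
After 'normal': P(faulty) = 0.35·0.8756 / (0.35·0.8756 + 0.7·0.1244) ≈ 0.7788
After 'high': P(faulty) = 0.65·0.7788 / (0.65·0.7788 + 0.3·0.2212) ≈ 0.8841
After 'normal': P(faulty) = 0.35·0.8841 / (0.35·0.8841 + 0.7·0.1159) ≈ 0.7923
After 'normal': P(faulty) = 0.35·0.7923 / (0.35·0.7923 + 0.7·0.2077) ≈ 0.6560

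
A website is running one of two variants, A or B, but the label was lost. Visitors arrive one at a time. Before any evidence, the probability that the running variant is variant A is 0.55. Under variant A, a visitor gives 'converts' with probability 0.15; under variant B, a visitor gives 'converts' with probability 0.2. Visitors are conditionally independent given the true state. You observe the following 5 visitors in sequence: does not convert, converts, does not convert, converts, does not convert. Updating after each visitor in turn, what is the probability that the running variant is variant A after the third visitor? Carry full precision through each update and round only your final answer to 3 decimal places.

After 'does not convert': P(A) = 0.85·0.5500 / (0.85·0.5500 + 0.8·0.4500) ≈ 0.5650
After 'converts': P(A) = 0.15·0.5650 / (0.15·0.5650 + 0.2·0.4350) ≈ 0.4934
After 'does not convert': P(A) = 0.85·0.4934 / (0.85·0.4934 + 0.8·0.5066) ≈ 0.5086

0.509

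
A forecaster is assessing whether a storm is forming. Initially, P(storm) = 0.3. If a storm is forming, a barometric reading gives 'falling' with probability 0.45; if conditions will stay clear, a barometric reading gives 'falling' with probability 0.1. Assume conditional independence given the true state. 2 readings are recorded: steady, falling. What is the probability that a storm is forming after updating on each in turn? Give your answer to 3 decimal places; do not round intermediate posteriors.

0.541

Apply Bayes' rule sequentially, carrying P(storm) forward.
After 'steady': P(storm) = 0.55·0.3000 / (0.55·0.3000 + 0.9·0.7000) ≈ 0.2075
After 'falling': P(storm) = 0.45·0.2075 / (0.45·0.2075 + 0.1·0.7925) ≈ 0.5410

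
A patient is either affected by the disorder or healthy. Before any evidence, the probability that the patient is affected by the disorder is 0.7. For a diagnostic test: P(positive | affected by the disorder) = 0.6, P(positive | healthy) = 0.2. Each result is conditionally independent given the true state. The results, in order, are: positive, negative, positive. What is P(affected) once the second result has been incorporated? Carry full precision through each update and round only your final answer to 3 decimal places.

Each posterior becomes the prior for the next update.
After 'positive': P(affected) = 0.6·0.7000 / (0.6·0.7000 + 0.2·0.3000) ≈ 0.8750
After 'negative': P(affected) = 0.4·0.8750 / (0.4·0.8750 + 0.8·0.1250) ≈ 0.7778

0.778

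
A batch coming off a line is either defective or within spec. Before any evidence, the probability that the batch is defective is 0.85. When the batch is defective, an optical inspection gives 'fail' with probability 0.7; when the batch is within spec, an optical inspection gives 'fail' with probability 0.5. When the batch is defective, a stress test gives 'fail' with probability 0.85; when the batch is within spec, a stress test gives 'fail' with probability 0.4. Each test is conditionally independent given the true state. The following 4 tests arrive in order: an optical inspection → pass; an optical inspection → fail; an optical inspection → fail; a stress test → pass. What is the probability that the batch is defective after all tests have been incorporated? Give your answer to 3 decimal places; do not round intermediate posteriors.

After an optical inspection='pass': P(defective) = 0.3·0.8500 / (0.3·0.8500 + 0.5·0.1500) ≈ 0.7727
After an optical inspection='fail': P(defective) = 0.7·0.7727 / (0.7·0.7727 + 0.5·0.2273) ≈ 0.8264
After an optical inspection='fail': P(defective) = 0.7·0.8264 / (0.7·0.8264 + 0.5·0.1736) ≈ 0.8695
After a stress test='pass': P(defective) = 0.15·0.8695 / (0.15·0.8695 + 0.6·0.1305) ≈ 0.6249

0.625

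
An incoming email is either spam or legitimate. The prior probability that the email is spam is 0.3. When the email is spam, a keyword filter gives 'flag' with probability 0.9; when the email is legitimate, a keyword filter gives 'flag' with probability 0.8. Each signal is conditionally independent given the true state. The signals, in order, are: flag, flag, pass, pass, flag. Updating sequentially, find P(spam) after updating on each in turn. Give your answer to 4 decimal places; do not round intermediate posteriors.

0.1324

After 'flag': P(spam) = 0.9·0.3000 / (0.9·0.3000 + 0.8·0.7000) ≈ 0.3253
After 'flag': P(spam) = 0.9·0.3253 / (0.9·0.3253 + 0.8·0.6747) ≈ 0.3517
After 'pass': P(spam) = 0.1·0.3517 / (0.1·0.3517 + 0.2·0.6483) ≈ 0.2133
After 'pass': P(spam) = 0.1·0.2133 / (0.1·0.2133 + 0.2·0.7867) ≈ 0.1194
After 'flag': P(spam) = 0.9·0.1194 / (0.9·0.1194 + 0.8·0.8806) ≈ 0.1324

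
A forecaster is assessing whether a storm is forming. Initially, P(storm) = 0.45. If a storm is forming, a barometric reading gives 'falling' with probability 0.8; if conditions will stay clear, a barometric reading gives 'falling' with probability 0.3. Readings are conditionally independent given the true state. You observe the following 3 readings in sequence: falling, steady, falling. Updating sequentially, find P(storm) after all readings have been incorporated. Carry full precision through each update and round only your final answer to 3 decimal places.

After 'falling': P(storm) = 0.8·0.4500 / (0.8·0.4500 + 0.3·0.5500) ≈ 0.6857
After 'steady': P(storm) = 0.2·0.6857 / (0.2·0.6857 + 0.7·0.3143) ≈ 0.3840
After 'falling': P(storm) = 0.8·0.3840 / (0.8·0.3840 + 0.3·0.6160) ≈ 0.6244

0.624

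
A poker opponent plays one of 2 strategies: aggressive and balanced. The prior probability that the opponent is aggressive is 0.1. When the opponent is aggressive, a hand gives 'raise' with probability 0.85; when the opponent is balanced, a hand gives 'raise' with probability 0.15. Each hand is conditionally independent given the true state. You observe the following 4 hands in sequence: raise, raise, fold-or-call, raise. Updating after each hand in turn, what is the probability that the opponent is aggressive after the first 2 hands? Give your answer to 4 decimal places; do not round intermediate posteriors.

0.7811

After 'raise': P(aggressive) = 0.85·0.1000 / (0.85·0.1000 + 0.15·0.9000) ≈ 0.3864
After 'raise': P(aggressive) = 0.85·0.3864 / (0.85·0.3864 + 0.15·0.6136) ≈ 0.7811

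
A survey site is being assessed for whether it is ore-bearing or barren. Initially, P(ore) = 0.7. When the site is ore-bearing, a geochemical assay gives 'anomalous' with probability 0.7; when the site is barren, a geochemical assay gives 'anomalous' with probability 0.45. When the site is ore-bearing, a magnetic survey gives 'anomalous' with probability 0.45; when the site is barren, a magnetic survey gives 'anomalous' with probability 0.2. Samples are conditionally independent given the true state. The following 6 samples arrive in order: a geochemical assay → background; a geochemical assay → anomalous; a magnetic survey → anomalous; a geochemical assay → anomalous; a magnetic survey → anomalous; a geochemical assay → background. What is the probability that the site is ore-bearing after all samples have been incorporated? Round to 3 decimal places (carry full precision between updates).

After a geochemical assay='background': P(ore) = 0.3·0.7000 / (0.3·0.7000 + 0.55·0.3000) ≈ 0.5600
After a geochemical assay='anomalous': P(ore) = 0.7·0.5600 / (0.7·0.5600 + 0.45·0.4400) ≈ 0.6644
After a magnetic survey='anomalous': P(ore) = 0.45·0.6644 / (0.45·0.6644 + 0.2·0.3356) ≈ 0.8167
After a geochemical assay='anomalous': P(ore) = 0.7·0.8167 / (0.7·0.8167 + 0.45·0.1833) ≈ 0.8739
After a magnetic survey='anomalous': P(ore) = 0.45·0.8739 / (0.45·0.8739 + 0.2·0.1261) ≈ 0.9397
After a geochemical assay='background': P(ore) = 0.3·0.9397 / (0.3·0.9397 + 0.55·0.0603) ≈ 0.8948

0.895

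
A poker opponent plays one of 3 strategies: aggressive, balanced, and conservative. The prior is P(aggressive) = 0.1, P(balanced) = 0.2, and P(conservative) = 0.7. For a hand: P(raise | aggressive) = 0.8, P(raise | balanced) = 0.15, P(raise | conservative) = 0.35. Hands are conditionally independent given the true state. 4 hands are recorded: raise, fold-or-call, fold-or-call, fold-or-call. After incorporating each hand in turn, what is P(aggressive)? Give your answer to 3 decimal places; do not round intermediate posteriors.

0.007

After 'raise': normaliser = 0.8·0.1000 + 0.15·0.2000 + 0.35·0.7000; P(aggressive) ≈ 0.2254, P(balanced) ≈ 0.0845, P(conservative) ≈ 0.6901
After 'fold-or-call': normaliser = 0.2·0.2254 + 0.85·0.0845 + 0.65·0.6901; P(aggressive) ≈ 0.0797, P(balanced) ≈ 0.1270, P(conservative) ≈ 0.7933
After 'fold-or-call': normaliser = 0.2·0.0797 + 0.85·0.1270 + 0.65·0.7933; P(aggressive) ≈ 0.0249, P(balanced) ≈ 0.1688, P(conservative) ≈ 0.8063
After 'fold-or-call': normaliser = 0.2·0.0249 + 0.85·0.1688 + 0.65·0.8063; P(aggressive) ≈ 0.0074, P(balanced) ≈ 0.2134, P(conservative) ≈ 0.7792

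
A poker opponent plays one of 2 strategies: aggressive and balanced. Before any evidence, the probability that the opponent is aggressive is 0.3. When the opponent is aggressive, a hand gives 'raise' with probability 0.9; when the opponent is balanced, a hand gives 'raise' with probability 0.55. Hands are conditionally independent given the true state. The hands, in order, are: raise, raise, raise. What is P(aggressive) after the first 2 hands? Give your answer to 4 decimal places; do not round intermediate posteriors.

After 'raise': P(aggressive) = 0.9·0.3000 / (0.9·0.3000 + 0.55·0.7000) ≈ 0.4122
After 'raise': P(aggressive) = 0.9·0.4122 / (0.9·0.4122 + 0.55·0.5878) ≈ 0.5344

0.5344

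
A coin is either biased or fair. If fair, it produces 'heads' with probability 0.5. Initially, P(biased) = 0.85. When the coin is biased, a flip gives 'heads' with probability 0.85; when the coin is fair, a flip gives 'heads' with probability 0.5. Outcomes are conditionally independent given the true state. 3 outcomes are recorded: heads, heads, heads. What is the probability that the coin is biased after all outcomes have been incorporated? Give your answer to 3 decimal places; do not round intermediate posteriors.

0.965

After 'heads': P(biased) = 0.85·0.8500 / (0.85·0.8500 + 0.5·0.1500) ≈ 0.9060
After 'heads': P(biased) = 0.85·0.9060 / (0.85·0.9060 + 0.5·0.0940) ≈ 0.9425
After 'heads': P(biased) = 0.85·0.9425 / (0.85·0.9425 + 0.5·0.0575) ≈ 0.9653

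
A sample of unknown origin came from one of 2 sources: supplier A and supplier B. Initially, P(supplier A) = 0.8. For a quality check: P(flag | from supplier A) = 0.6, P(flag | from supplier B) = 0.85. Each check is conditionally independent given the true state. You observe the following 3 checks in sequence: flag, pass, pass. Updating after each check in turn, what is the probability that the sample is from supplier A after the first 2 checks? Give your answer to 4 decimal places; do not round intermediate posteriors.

After 'flag': P(supplier A) = 0.6·0.8000 / (0.6·0.8000 + 0.85·0.2000) ≈ 0.7385
After 'pass': P(supplier A) = 0.4·0.7385 / (0.4·0.7385 + 0.15·0.2615) ≈ 0.8828

0.8828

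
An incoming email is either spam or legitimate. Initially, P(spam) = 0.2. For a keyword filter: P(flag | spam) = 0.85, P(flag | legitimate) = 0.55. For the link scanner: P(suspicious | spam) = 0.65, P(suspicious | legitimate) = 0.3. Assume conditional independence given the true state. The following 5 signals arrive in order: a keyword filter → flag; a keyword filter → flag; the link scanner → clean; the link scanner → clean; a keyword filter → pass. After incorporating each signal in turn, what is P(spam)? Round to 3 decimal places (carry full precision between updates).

0.047

After a keyword filter='flag': P(spam) = 0.85·0.2000 / (0.85·0.2000 + 0.55·0.8000) ≈ 0.2787
After a keyword filter='flag': P(spam) = 0.85·0.2787 / (0.85·0.2787 + 0.55·0.7213) ≈ 0.3739
After the link scanner='clean': P(spam) = 0.35·0.3739 / (0.35·0.3739 + 0.7·0.6261) ≈ 0.2299
After the link scanner='clean': P(spam) = 0.35·0.2299 / (0.35·0.2299 + 0.7·0.7701) ≈ 0.1299
After a keyword filter='pass': P(spam) = 0.15·0.1299 / (0.15·0.1299 + 0.45·0.8701) ≈ 0.0474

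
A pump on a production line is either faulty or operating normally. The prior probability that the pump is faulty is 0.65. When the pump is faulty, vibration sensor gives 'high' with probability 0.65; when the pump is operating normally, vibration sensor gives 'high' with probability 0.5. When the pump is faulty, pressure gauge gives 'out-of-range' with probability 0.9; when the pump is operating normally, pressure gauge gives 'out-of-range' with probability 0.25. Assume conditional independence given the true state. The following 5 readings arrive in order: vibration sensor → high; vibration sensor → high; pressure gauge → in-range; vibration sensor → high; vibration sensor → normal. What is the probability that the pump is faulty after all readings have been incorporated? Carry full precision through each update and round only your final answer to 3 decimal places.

0.276

Apply Bayes' rule sequentially, carrying P(faulty) forward.
After vibration sensor='high': P(faulty) = 0.65·0.6500 / (0.65·0.6500 + 0.5·0.3500) ≈ 0.7071
After vibration sensor='high': P(faulty) = 0.65·0.7071 / (0.65·0.7071 + 0.5·0.2929) ≈ 0.7584
After pressure gauge='in-range': P(faulty) = 0.1·0.7584 / (0.1·0.7584 + 0.75·0.2416) ≈ 0.2950
After vibration sensor='high': P(faulty) = 0.65·0.2950 / (0.65·0.2950 + 0.5·0.7050) ≈ 0.3523
After vibration sensor='normal': P(faulty) = 0.35·0.3523 / (0.35·0.3523 + 0.5·0.6477) ≈ 0.2758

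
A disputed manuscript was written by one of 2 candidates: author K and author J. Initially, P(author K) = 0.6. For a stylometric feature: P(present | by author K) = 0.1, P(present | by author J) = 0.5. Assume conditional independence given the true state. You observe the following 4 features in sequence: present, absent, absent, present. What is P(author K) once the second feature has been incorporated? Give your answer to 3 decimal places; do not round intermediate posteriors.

After 'present': P(author K) = 0.1·0.6000 / (0.1·0.6000 + 0.5·0.4000) ≈ 0.2308
After 'absent': P(author K) = 0.9·0.2308 / (0.9·0.2308 + 0.5·0.7692) ≈ 0.3506

0.351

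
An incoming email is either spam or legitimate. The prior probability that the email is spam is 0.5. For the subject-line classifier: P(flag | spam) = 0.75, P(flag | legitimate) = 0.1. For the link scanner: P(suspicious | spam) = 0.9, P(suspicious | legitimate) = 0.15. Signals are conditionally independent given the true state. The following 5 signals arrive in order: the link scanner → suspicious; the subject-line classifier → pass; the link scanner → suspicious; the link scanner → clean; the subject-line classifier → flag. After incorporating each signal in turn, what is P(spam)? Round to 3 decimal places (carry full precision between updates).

0.898

After the link scanner='suspicious': P(spam) = 0.9·0.5000 / (0.9·0.5000 + 0.15·0.5000) ≈ 0.8571
After the subject-line classifier='pass': P(spam) = 0.25·0.8571 / (0.25·0.8571 + 0.9·0.1429) ≈ 0.6250
After the link scanner='suspicious': P(spam) = 0.9·0.6250 / (0.9·0.6250 + 0.15·0.3750) ≈ 0.9091
After the link scanner='clean': P(spam) = 0.1·0.9091 / (0.1·0.9091 + 0.85·0.0909) ≈ 0.5405
After the subject-line classifier='flag': P(spam) = 0.75·0.5405 / (0.75·0.5405 + 0.1·0.4595) ≈ 0.8982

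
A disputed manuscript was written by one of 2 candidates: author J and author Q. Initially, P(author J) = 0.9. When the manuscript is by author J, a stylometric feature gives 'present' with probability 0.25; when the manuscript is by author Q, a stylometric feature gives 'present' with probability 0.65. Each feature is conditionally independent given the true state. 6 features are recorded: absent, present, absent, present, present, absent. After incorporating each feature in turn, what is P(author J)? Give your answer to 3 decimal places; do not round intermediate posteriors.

After 'absent': P(author J) = 0.75·0.9000 / (0.75·0.9000 + 0.35·0.1000) ≈ 0.9507
After 'present': P(author J) = 0.25·0.9507 / (0.25·0.9507 + 0.65·0.0493) ≈ 0.8812
After 'absent': P(author J) = 0.75·0.8812 / (0.75·0.8812 + 0.35·0.1188) ≈ 0.9408
After 'present': P(author J) = 0.25·0.9408 / (0.25·0.9408 + 0.65·0.0592) ≈ 0.8594
After 'present': P(author J) = 0.25·0.8594 / (0.25·0.8594 + 0.65·0.1406) ≈ 0.7016
After 'absent': P(author J) = 0.75·0.7016 / (0.75·0.7016 + 0.35·0.2984) ≈ 0.8344

0.834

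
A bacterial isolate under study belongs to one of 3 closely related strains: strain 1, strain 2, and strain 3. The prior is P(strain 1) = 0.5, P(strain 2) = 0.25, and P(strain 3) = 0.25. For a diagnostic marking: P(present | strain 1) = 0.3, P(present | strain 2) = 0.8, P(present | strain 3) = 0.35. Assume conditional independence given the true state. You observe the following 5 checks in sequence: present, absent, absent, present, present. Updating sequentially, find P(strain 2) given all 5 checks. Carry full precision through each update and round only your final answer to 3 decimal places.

After 'present': normaliser = 0.3·0.5000 + 0.8·0.2500 + 0.35·0.2500; P(strain 1) ≈ 0.3429, P(strain 2) ≈ 0.4571, P(strain 3) ≈ 0.2000
After 'absent': normaliser = 0.7·0.3429 + 0.2·0.4571 + 0.65·0.2000; P(strain 1) ≈ 0.5201, P(strain 2) ≈ 0.1981, P(strain 3) ≈ 0.2817
After 'absent': normaliser = 0.7·0.5201 + 0.2·0.1981 + 0.65·0.2817; P(strain 1) ≈ 0.6204, P(strain 2) ≈ 0.0675, P(strain 3) ≈ 0.3121
After 'present': normaliser = 0.3·0.6204 + 0.8·0.0675 + 0.35·0.3121; P(strain 1) ≈ 0.5327, P(strain 2) ≈ 0.1546, P(strain 3) ≈ 0.3126
After 'present': normaliser = 0.3·0.5327 + 0.8·0.1546 + 0.35·0.3126; P(strain 1) ≈ 0.4067, P(strain 2) ≈ 0.3148, P(strain 3) ≈ 0.2785

0.315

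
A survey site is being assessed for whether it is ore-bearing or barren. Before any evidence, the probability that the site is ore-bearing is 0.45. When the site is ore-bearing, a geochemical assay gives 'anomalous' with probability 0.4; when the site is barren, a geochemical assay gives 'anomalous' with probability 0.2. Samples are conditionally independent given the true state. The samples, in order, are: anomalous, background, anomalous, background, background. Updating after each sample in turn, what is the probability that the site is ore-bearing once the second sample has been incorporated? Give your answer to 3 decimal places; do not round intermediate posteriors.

0.551

After 'anomalous': P(ore) = 0.4·0.4500 / (0.4·0.4500 + 0.2·0.5500) ≈ 0.6207
After 'background': P(ore) = 0.6·0.6207 / (0.6·0.6207 + 0.8·0.3793) ≈ 0.5510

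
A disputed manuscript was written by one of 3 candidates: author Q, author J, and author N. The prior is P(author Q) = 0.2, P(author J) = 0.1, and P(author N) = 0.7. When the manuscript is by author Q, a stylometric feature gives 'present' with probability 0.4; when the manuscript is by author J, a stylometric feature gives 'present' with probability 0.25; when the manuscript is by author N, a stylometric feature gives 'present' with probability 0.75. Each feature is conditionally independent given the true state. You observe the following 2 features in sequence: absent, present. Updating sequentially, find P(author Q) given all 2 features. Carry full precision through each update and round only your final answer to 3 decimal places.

0.242

Apply Bayes' rule sequentially, carrying P(author Q) forward.
After 'absent': normaliser = 0.6·0.2000 + 0.75·0.1000 + 0.25·0.7000; P(author Q) ≈ 0.3243, P(author J) ≈ 0.2027, P(author N) ≈ 0.4730
After 'present': normaliser = 0.4·0.3243 + 0.25·0.2027 + 0.75·0.4730; P(author Q) ≈ 0.2424, P(author J) ≈ 0.0947, P(author N) ≈ 0.6629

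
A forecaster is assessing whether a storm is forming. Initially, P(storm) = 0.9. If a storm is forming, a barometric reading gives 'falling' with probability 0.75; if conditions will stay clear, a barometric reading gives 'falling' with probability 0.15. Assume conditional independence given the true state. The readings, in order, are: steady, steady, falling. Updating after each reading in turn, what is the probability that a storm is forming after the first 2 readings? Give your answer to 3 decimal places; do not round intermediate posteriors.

0.438

After 'steady': P(storm) = 0.25·0.9000 / (0.25·0.9000 + 0.85·0.1000) ≈ 0.7258
After 'steady': P(storm) = 0.25·0.7258 / (0.25·0.7258 + 0.85·0.2742) ≈ 0.4377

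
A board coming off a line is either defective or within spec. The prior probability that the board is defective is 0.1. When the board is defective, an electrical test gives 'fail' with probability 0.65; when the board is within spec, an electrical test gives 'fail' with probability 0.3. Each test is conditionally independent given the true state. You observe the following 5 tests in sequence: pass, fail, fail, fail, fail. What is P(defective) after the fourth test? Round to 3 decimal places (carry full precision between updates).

Each posterior becomes the prior for the next update.
After 'pass': P(defective) = 0.35·0.1000 / (0.35·0.1000 + 0.7·0.9000) ≈ 0.0526
After 'fail': P(defective) = 0.65·0.0526 / (0.65·0.0526 + 0.3·0.9474) ≈ 0.1074
After 'fail': P(defective) = 0.65·0.1074 / (0.65·0.1074 + 0.3·0.8926) ≈ 0.2069
After 'fail': P(defective) = 0.65·0.2069 / (0.65·0.2069 + 0.3·0.7931) ≈ 0.3611

0.361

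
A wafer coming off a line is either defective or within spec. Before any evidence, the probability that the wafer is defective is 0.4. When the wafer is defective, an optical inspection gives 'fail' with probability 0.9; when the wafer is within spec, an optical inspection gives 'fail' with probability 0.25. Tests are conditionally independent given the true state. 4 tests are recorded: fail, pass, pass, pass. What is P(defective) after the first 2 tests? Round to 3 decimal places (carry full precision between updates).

Apply Bayes' rule sequentially, carrying P(defective) forward.
After 'fail': P(defective) = 0.9·0.4000 / (0.9·0.4000 + 0.25·0.6000) ≈ 0.7059
After 'pass': P(defective) = 0.1·0.7059 / (0.1·0.7059 + 0.75·0.2941) ≈ 0.2424

0.242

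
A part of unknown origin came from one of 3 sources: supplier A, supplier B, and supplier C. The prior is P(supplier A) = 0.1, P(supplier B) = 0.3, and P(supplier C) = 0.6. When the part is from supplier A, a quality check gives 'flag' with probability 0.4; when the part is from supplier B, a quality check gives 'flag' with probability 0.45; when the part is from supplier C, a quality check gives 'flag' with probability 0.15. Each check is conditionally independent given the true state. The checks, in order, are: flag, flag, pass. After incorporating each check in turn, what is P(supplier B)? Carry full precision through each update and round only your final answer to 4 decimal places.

0.6132

After 'flag': normaliser = 0.4·0.1000 + 0.45·0.3000 + 0.15·0.6000; P(supplier A) ≈ 0.1509, P(supplier B) ≈ 0.5094, P(supplier C) ≈ 0.3396
After 'flag': normaliser = 0.4·0.1509 + 0.45·0.5094 + 0.15·0.3396; P(supplier A) ≈ 0.1773, P(supplier B) ≈ 0.6731, P(supplier C) ≈ 0.1496
After 'pass': normaliser = 0.6·0.1773 + 0.55·0.6731 + 0.85·0.1496; P(supplier A) ≈ 0.1762, P(supplier B) ≈ 0.6132, P(supplier C) ≈ 0.2106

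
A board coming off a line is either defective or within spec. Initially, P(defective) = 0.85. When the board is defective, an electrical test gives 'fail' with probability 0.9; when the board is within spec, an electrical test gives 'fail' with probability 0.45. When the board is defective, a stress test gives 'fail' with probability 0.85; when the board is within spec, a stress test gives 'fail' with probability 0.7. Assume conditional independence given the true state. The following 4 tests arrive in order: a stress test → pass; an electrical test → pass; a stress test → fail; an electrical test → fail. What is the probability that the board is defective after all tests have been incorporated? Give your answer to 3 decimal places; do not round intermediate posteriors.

After a stress test='pass': P(defective) = 0.15·0.8500 / (0.15·0.8500 + 0.3·0.1500) ≈ 0.7391
After an electrical test='pass': P(defective) = 0.1·0.7391 / (0.1·0.7391 + 0.55·0.2609) ≈ 0.3400
After a stress test='fail': P(defective) = 0.85·0.3400 / (0.85·0.3400 + 0.7·0.6600) ≈ 0.3848
After an electrical test='fail': P(defective) = 0.9·0.3848 / (0.9·0.3848 + 0.45·0.6152) ≈ 0.5558

0.556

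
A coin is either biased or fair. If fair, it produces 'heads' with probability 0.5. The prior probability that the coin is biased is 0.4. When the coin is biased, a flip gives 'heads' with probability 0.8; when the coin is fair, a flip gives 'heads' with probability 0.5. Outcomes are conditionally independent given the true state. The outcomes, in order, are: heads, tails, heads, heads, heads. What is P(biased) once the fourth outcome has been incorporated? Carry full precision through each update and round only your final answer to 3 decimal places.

After 'heads': P(biased) = 0.8·0.4000 / (0.8·0.4000 + 0.5·0.6000) ≈ 0.5161
After 'tails': P(biased) = 0.2·0.5161 / (0.2·0.5161 + 0.5·0.4839) ≈ 0.2991
After 'heads': P(biased) = 0.8·0.2991 / (0.8·0.2991 + 0.5·0.7009) ≈ 0.4057
After 'heads': P(biased) = 0.8·0.4057 / (0.8·0.4057 + 0.5·0.5943) ≈ 0.5220

0.522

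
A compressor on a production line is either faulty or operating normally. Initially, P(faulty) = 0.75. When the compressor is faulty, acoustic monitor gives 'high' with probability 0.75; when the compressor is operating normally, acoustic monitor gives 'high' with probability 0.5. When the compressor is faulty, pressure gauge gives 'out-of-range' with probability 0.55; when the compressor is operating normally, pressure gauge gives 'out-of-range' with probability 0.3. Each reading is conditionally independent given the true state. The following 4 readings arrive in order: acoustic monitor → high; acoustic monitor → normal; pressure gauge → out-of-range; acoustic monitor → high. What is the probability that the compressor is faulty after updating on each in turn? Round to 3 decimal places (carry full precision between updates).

After acoustic monitor='high': P(faulty) = 0.75·0.7500 / (0.75·0.7500 + 0.5·0.2500) ≈ 0.8182
After acoustic monitor='normal': P(faulty) = 0.25·0.8182 / (0.25·0.8182 + 0.5·0.1818) ≈ 0.6923
After pressure gauge='out-of-range': P(faulty) = 0.55·0.6923 / (0.55·0.6923 + 0.3·0.3077) ≈ 0.8049
After acoustic monitor='high': P(faulty) = 0.75·0.8049 / (0.75·0.8049 + 0.5·0.1951) ≈ 0.8609

0.861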